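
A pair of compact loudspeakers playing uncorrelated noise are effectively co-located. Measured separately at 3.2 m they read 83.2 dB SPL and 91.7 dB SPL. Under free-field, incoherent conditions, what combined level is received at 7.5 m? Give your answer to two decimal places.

Combined at 3.2 m: 10·log₁₀(10^(83.2/10)+10^(91.7/10)) = 92.274 dB SPL.
Then apply −20·log₁₀(7.5/3.2) = -7.398 dB → 84.88 dB SPL.

84.88 dB SPL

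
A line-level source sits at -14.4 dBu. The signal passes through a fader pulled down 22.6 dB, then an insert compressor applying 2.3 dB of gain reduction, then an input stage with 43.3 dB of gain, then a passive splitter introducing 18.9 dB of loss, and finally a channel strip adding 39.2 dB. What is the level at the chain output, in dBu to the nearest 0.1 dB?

Cascaded gains and losses add directly in dB.
-14.4 − 22.6 − 2.3 + 43.3 − 18.9 + 39.2 = +24.3 dBu.

+24.3 dBu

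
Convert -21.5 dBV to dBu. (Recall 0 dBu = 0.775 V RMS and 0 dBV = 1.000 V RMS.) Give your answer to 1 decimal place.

The offset between the scales is 20·log₁₀(0.775/1.000) = −2.214 dB.
So dBu = -21.5 + 2.214 = -19.3 dBu.

-19.3 dBu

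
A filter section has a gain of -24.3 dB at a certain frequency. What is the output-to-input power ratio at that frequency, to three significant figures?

0.00372

Power ratio = 10^(dB/10).
10^(-24.3/10) = 10^(-2.430) = 0.00372.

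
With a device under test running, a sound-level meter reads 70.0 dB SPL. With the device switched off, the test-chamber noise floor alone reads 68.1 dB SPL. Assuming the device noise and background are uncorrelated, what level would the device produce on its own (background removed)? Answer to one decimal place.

Subtract intensities: L_src = 10·log₁₀(10^(L_total/10) − 10^(L_bg/10)).
L_src = 10·log₁₀(10^(70.0/10) − 10^(68.1/10)) = 10·log₁₀(3543000) = 65.5 dB SPL.

65.5 dB SPL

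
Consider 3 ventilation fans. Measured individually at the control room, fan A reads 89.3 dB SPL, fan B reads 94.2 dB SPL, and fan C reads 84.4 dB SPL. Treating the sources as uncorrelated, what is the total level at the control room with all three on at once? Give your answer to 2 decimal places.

Incoherent sources sum as intensities:
L_total = 10·log₁₀(10^(89.3/10) + 10^(94.2/10) + 10^(84.4/10)) = 10·log₁₀(3757000000) = 95.75 dB SPL.

95.75 dB SPL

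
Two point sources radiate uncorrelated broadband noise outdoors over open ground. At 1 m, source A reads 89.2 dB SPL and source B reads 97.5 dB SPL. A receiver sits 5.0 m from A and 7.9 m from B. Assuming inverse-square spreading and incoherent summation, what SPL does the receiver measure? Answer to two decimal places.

At the listener: L_A = 89.2 − 20·log₁₀(5.0) = 75.221 dB; L_B = 97.5 − 20·log₁₀(7.9) = 79.547 dB.
Combined: 10·log₁₀(10^(75.221/10)+10^(79.547/10)) = 80.91 dB SPL.

80.91 dB SPL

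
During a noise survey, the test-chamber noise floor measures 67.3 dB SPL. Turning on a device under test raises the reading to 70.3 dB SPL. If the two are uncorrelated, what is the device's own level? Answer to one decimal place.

Background correction is a power subtraction:
L_src = 10·log₁₀(10^(70.3/10) − 10^(67.3/10)) = 10·log₁₀(5345000) = 67.3 dB SPL.

67.3 dB SPL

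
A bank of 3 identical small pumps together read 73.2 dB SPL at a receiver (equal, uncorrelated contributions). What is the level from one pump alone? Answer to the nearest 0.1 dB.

3 equal incoherent sources add 10·log₁₀(3) = 4.77 dB over one source.
L_one = 73.2 − 4.77 = 68.4 dB SPL.

68.4 dB SPL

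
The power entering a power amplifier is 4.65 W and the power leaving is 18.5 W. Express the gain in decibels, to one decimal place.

6.0 dB

Power is a power quantity, so gain = 10·log₁₀(P_out/P_in).
10·log₁₀(18.5/4.65) = 10·log₁₀(3.978) = 6.0 dB.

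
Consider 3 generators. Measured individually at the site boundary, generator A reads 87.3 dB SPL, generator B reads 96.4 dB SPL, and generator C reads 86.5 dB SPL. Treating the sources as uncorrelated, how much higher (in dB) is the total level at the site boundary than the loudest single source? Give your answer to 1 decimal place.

0.9 dB

Incoherent sources sum as intensities:
L_total = 10·log₁₀(10^(87.3/10) + 10^(96.4/10) + 10^(86.5/10)) = 97.28 dB SPL.
Excess over the loudest (96.4 dB): 97.28 − 96.4 = 0.9 dB.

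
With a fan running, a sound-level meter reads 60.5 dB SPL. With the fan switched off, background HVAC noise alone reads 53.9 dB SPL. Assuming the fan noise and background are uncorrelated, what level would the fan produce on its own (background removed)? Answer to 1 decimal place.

59.4 dB SPL

Remove the background by subtracting linear intensities:
L_src = 10·log₁₀(10^(60.5/10) − 10^(53.9/10)) = 10·log₁₀(876500) = 59.4 dB SPL.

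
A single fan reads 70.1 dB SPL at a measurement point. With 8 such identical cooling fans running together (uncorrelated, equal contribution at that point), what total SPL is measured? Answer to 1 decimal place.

79.1 dB SPL

8 equal incoherent sources raise the level by 10·log₁₀(8) = 9.03 dB.
L_total = 70.1 + 9.03 = 79.1 dB SPL.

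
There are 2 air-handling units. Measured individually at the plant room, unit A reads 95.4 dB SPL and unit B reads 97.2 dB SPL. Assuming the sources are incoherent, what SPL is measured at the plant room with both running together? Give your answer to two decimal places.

99.40 dB SPL

Incoherent sources sum as intensities:
L_total = 10·log₁₀(10^(95.4/10) + 10^(97.2/10)) = 10·log₁₀(8715000000) = 99.40 dB SPL.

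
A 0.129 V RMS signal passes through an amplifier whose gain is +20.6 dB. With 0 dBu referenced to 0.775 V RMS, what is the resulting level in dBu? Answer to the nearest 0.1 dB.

Input level: 20·log₁₀(0.129/0.775) = -15.57 dBu.
Output: -15.57 + 20.6 = +5.0 dBu.

+5.0 dBu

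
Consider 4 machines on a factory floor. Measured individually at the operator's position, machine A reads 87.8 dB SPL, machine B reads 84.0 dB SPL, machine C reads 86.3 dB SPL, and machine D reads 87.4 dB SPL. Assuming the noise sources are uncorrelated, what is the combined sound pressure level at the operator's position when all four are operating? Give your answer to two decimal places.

Uncorrelated sources add in intensity (power), not in dB.
L_total = 10·log₁₀(10^(87.8/10) + 10^(84.0/10) + 10^(86.3/10) + 10^(87.4/10)) = 10·log₁₀(1830000000) = 92.62 dB SPL.

92.62 dB SPL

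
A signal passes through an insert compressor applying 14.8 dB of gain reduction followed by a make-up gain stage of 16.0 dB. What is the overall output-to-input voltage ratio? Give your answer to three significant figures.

Net gain = (−14.8) + 16.0 = 1.2 dB.
Voltage ratio = 10^(1.2/20) = 1.15.

1.15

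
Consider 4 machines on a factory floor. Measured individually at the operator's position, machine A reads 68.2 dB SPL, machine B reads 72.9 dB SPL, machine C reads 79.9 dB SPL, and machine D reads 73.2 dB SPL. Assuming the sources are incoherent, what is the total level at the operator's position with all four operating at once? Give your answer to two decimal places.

Incoherent sources sum as intensities:
L_total = 10·log₁₀(10^(68.2/10) + 10^(72.9/10) + 10^(79.9/10) + 10^(73.2/10)) = 10·log₁₀(144700000) = 81.61 dB SPL.

81.61 dB SPL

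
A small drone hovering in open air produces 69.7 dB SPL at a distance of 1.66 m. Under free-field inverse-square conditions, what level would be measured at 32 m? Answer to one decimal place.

Inverse-square spreading gives ΔL = −20·log₁₀(d₂/d₁).
ΔL = −20·log₁₀(32/1.66) = -25.70 dB, so L₂ = 69.7 + (-25.70) = 44.0 dB SPL.

44.0 dB SPL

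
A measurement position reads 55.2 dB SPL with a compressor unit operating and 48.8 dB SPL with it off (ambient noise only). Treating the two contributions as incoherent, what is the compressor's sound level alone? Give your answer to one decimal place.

Background correction is a power subtraction:
L_src = 10·log₁₀(10^(55.2/10) − 10^(48.8/10)) = 10·log₁₀(255300) = 54.1 dB SPL.

54.1 dB SPL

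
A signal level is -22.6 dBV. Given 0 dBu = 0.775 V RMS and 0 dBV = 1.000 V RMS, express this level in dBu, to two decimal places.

-20.39 dBu

The offset between the scales is 20·log₁₀(0.775/1.000) = −2.214 dB.
So dBu = -22.6 + 2.214 = -20.39 dBu.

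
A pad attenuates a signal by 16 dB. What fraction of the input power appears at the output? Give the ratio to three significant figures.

Power ratio = 10^(dB/10).
10^(-16/10) = 10^(-1.600) = 0.0251.

0.0251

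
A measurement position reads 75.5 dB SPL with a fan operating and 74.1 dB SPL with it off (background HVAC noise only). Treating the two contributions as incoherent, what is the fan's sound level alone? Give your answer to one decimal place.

69.9 dB SPL

Background correction is a power subtraction:
L_src = 10·log₁₀(10^(75.5/10) − 10^(74.1/10)) = 10·log₁₀(9777000) = 69.9 dB SPL.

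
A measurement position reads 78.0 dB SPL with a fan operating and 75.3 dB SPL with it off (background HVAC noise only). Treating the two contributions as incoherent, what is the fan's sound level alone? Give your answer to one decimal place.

Background correction is a power subtraction:
L_src = 10·log₁₀(10^(78.0/10) − 10^(75.3/10)) = 10·log₁₀(29210000) = 74.7 dB SPL.

74.7 dB SPL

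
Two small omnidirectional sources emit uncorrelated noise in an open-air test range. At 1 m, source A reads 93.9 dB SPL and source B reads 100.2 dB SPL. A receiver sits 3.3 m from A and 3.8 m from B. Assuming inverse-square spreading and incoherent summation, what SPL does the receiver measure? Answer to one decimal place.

At the listener: L_A = 93.9 − 20·log₁₀(3.3) = 83.53 dB; L_B = 100.2 − 20·log₁₀(3.8) = 88.60 dB.
Combined: 10·log₁₀(10^(83.53/10)+10^(88.60/10)) = 89.8 dB SPL.

89.8 dB SPL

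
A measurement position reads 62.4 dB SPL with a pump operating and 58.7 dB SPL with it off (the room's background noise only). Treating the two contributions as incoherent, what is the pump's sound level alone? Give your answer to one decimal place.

60.0 dB SPL

Remove the background by subtracting linear intensities:
L_src = 10·log₁₀(10^(62.4/10) − 10^(58.7/10)) = 10·log₁₀(996500) = 60.0 dB SPL.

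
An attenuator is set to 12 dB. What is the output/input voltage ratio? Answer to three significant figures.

0.251

Voltage ratio = 10^(dB/20).
10^(-12/20) = 10^(-0.6000) = 0.251.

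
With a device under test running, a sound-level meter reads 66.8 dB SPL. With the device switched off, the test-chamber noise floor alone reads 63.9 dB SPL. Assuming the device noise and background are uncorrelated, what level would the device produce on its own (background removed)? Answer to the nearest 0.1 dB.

63.7 dB SPL

Subtract intensities: L_src = 10·log₁₀(10^(L_total/10) − 10^(L_bg/10)).
L_src = 10·log₁₀(10^(66.8/10) − 10^(63.9/10)) = 10·log₁₀(2332000) = 63.7 dB SPL.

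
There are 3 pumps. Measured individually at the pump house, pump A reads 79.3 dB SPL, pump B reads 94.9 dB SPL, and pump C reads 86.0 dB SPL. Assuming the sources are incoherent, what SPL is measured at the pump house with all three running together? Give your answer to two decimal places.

Add the sources as powers (linear), then convert back to dB:
L_total = 10·log₁₀(10^(79.3/10) + 10^(94.9/10) + 10^(86.0/10)) = 10·log₁₀(3574000000) = 95.53 dB SPL.

95.53 dB SPL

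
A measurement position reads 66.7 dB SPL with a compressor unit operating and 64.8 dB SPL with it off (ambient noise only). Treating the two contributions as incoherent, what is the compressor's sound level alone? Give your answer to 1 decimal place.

62.2 dB SPL

Remove the background by subtracting linear intensities:
L_src = 10·log₁₀(10^(66.7/10) − 10^(64.8/10)) = 10·log₁₀(1657000) = 62.2 dB SPL.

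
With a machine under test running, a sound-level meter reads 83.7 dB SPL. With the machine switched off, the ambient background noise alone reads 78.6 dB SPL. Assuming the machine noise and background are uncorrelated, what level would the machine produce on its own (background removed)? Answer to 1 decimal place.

82.1 dB SPL

Remove the background by subtracting linear intensities:
L_src = 10·log₁₀(10^(83.7/10) − 10^(78.6/10)) = 10·log₁₀(162000000) = 82.1 dB SPL.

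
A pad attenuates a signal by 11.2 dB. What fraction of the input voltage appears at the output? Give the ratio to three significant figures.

Voltage ratio = 10^(dB/20).
10^(-11.2/20) = 10^(-0.5600) = 0.275.

0.275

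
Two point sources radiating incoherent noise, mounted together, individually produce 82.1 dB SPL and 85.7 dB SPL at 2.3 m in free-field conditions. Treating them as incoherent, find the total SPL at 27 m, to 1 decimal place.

65.9 dB SPL

Combined at 2.3 m: 10·log₁₀(10^(82.1/10)+10^(85.7/10)) = 87.27 dB SPL.
Then apply −20·log₁₀(27/2.3) = -21.39 dB → 65.9 dB SPL.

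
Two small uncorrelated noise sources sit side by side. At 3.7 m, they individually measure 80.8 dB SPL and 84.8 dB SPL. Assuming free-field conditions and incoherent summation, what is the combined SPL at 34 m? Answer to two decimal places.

66.99 dB SPL

Combined at 3.7 m: 10·log₁₀(10^(80.8/10)+10^(84.8/10)) = 86.255 dB SPL.
Then apply −20·log₁₀(34/3.7) = -19.266 dB → 66.99 dB SPL.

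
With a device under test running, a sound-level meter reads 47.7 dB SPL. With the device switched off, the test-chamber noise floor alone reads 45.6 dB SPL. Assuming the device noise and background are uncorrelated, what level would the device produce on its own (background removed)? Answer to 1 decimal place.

Subtract intensities: L_src = 10·log₁₀(10^(L_total/10) − 10^(L_bg/10)).
L_src = 10·log₁₀(10^(47.7/10) − 10^(45.6/10)) = 10·log₁₀(22580) = 43.5 dB SPL.

43.5 dB SPL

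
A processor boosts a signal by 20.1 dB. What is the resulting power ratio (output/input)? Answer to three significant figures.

102

Power ratio = 10^(dB/10).
10^(20.1/10) = 10^(2.010) = 102.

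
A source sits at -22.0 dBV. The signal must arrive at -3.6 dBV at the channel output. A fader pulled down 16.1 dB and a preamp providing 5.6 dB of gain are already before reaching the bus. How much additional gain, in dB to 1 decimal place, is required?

28.9 dB

The required make-up gain is the shortfall in the dB sum.
G = -3.6 − (-22.0) + 16.1 − 5.6 = 28.9 dB.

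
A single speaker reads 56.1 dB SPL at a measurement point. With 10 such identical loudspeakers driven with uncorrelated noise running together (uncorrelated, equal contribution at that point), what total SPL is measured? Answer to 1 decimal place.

66.1 dB SPL

10 equal incoherent sources raise the level by 10·log₁₀(10) = 10.00 dB.
L_total = 56.1 + 10.00 = 66.1 dB SPL.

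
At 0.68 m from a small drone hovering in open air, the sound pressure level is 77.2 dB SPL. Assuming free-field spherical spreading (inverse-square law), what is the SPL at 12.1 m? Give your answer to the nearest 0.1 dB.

52.2 dB SPL

Free-field point source: level drops by 20·log₁₀ of the distance ratio.
ΔL = −20·log₁₀(12.1/0.68) = -25.01 dB, so L₂ = 77.2 + (-25.01) = 52.2 dB SPL.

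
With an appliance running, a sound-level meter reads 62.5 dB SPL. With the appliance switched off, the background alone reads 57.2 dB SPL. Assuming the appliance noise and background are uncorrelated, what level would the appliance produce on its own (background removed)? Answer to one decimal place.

61.0 dB SPL

Background correction is a power subtraction:
L_src = 10·log₁₀(10^(62.5/10) − 10^(57.2/10)) = 10·log₁₀(1253000) = 61.0 dB SPL.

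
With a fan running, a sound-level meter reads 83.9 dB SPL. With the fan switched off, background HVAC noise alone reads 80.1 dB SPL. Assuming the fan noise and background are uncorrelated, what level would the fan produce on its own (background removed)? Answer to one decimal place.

Remove the background by subtracting linear intensities:
L_src = 10·log₁₀(10^(83.9/10) − 10^(80.1/10)) = 10·log₁₀(143100000) = 81.6 dB SPL.

81.6 dB SPL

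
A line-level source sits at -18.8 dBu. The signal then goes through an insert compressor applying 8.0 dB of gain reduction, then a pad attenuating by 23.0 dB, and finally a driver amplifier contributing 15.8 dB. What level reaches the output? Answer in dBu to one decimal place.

-34.0 dBu

In dB, series stages simply add:
-18.8 − 8.0 − 23.0 + 15.8 = -34.0 dBu.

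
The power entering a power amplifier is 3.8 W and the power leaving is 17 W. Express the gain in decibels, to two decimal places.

6.51 dB

Power ratio → dB uses the 10·log₁₀ form:
10·log₁₀(17/3.8) = 10·log₁₀(4.474) = 6.51 dB.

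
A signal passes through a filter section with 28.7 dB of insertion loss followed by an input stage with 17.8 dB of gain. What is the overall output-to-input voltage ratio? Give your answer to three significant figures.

0.285

Net gain = (−28.7) + 17.8 = -10.9 dB.
Voltage ratio = 10^(-10.9/20) = 0.285.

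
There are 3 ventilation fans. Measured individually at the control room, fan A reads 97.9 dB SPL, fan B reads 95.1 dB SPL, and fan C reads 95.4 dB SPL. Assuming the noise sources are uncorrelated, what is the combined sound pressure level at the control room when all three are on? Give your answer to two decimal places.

Add the sources as powers (linear), then convert back to dB:
L_total = 10·log₁₀(10^(97.9/10) + 10^(95.1/10) + 10^(95.4/10)) = 10·log₁₀(12869000000) = 101.10 dB SPL.

101.10 dB SPL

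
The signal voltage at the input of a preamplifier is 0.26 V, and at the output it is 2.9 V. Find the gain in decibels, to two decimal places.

20.95 dB

Voltage ratio → dB uses the 20·log₁₀ form:
20·log₁₀(2.9/0.26) = 20·log₁₀(11.15) = 20.95 dB.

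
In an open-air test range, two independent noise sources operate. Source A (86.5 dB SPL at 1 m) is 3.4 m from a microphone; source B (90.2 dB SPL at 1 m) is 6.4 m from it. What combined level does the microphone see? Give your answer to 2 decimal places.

At the listener: L_A = 86.5 − 20·log₁₀(3.4) = 75.870 dB; L_B = 90.2 − 20·log₁₀(6.4) = 74.076 dB.
Combined: 10·log₁₀(10^(75.870/10)+10^(74.076/10)) = 78.08 dB SPL.

78.08 dB SPL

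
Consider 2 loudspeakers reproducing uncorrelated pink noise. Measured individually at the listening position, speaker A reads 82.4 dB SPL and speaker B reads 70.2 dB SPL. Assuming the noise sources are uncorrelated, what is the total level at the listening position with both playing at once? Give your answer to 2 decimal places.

82.65 dB SPL

Incoherent sources sum as intensities:
L_total = 10·log₁₀(10^(82.4/10) + 10^(70.2/10)) = 10·log₁₀(184300000) = 82.65 dB SPL.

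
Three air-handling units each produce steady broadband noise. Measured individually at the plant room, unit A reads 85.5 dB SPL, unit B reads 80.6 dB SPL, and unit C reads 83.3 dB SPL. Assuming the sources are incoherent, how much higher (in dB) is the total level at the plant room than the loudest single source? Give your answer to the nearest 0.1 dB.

Add the sources as powers (linear), then convert back to dB:
L_total = 10·log₁₀(10^(85.5/10) + 10^(80.6/10) + 10^(83.3/10)) = 88.35 dB SPL.
Excess over the loudest (85.5 dB): 88.35 − 85.5 = 2.8 dB.

2.8 dB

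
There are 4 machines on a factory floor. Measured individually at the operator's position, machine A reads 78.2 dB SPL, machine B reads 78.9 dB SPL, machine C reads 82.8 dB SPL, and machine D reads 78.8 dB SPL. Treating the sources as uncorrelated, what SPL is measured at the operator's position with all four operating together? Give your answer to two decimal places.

86.13 dB SPL

Incoherent sources sum as intensities:
L_total = 10·log₁₀(10^(78.2/10) + 10^(78.9/10) + 10^(82.8/10) + 10^(78.8/10)) = 10·log₁₀(410100000) = 86.13 dB SPL.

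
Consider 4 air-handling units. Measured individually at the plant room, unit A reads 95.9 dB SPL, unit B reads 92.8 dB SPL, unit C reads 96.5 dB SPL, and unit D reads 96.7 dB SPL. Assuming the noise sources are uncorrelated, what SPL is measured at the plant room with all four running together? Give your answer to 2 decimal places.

Incoherent sources sum as intensities:
L_total = 10·log₁₀(10^(95.9/10) + 10^(92.8/10) + 10^(96.5/10) + 10^(96.7/10)) = 10·log₁₀(14940000000) = 101.74 dB SPL.

101.74 dB SPL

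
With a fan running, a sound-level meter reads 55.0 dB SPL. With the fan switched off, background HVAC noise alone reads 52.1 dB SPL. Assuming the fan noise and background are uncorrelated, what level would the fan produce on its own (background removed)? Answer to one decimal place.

51.9 dB SPL

Background correction is a power subtraction:
L_src = 10·log₁₀(10^(55.0/10) − 10^(52.1/10)) = 10·log₁₀(154000) = 51.9 dB SPL.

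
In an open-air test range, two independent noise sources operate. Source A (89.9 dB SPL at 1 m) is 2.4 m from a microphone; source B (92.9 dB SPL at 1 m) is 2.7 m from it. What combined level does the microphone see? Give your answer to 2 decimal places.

At the listener: L_A = 89.9 − 20·log₁₀(2.4) = 82.296 dB; L_B = 92.9 − 20·log₁₀(2.7) = 84.273 dB.
Combined: 10·log₁₀(10^(82.296/10)+10^(84.273/10)) = 86.41 dB SPL.

86.41 dB SPL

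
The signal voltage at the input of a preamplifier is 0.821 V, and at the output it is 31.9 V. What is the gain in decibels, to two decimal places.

31.79 dB

For a voltage ratio, dB = 20·log₁₀(V₂/V₁).
20·log₁₀(31.9/0.821) = 20·log₁₀(38.86) = 31.79 dB.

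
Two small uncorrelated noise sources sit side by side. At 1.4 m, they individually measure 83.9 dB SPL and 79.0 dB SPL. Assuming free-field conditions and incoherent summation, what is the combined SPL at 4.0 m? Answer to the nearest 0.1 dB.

Combined at 1.4 m: 10·log₁₀(10^(83.9/10)+10^(79.0/10)) = 85.12 dB SPL.
Then apply −20·log₁₀(4.0/1.4) = -9.12 dB → 76.0 dB SPL.

76.0 dB SPL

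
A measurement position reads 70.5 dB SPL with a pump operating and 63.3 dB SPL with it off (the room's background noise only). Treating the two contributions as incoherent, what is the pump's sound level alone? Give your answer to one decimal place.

69.6 dB SPL

Subtract intensities: L_src = 10·log₁₀(10^(L_total/10) − 10^(L_bg/10)).
L_src = 10·log₁₀(10^(70.5/10) − 10^(63.3/10)) = 10·log₁₀(9082000) = 69.6 dB SPL.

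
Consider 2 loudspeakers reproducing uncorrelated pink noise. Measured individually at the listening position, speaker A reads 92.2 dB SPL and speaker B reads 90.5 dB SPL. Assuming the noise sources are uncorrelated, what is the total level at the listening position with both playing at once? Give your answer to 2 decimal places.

Incoherent sources sum as intensities:
L_total = 10·log₁₀(10^(92.2/10) + 10^(90.5/10)) = 10·log₁₀(2782000000) = 94.44 dB SPL.

94.44 dB SPL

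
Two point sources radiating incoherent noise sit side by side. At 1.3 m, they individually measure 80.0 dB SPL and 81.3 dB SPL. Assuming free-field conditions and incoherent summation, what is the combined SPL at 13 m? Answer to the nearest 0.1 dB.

Combined at 1.3 m: 10·log₁₀(10^(80.0/10)+10^(81.3/10)) = 83.71 dB SPL.
Then apply −20·log₁₀(13/1.3) = -20.00 dB → 63.7 dB SPL.

63.7 dB SPL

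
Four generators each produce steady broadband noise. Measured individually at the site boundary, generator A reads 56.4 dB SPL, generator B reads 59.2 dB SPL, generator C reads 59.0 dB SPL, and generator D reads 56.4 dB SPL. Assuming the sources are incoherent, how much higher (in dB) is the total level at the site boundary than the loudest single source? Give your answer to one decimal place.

4.8 dB

Add the sources as powers (linear), then convert back to dB:
L_total = 10·log₁₀(10^(56.4/10) + 10^(59.2/10) + 10^(59.0/10) + 10^(56.4/10)) = 63.98 dB SPL.
Excess over the loudest (59.2 dB): 63.98 − 59.2 = 4.8 dB.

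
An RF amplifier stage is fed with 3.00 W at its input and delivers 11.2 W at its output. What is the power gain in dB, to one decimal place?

5.7 dB

Power is a power quantity, so gain = 10·log₁₀(P_out/P_in).
10·log₁₀(11.2/3.00) = 10·log₁₀(3.733) = 5.7 dB.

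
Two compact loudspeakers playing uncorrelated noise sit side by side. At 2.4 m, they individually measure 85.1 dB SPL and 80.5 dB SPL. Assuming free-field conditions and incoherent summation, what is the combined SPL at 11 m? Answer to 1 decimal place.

73.2 dB SPL

Combined at 2.4 m: 10·log₁₀(10^(85.1/10)+10^(80.5/10)) = 86.39 dB SPL.
Then apply −20·log₁₀(11/2.4) = -13.22 dB → 73.2 dB SPL.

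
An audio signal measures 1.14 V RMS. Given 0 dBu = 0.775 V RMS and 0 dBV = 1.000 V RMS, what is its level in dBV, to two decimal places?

dBV = 20·log₁₀(V / 1.000 V).
20·log₁₀(1.14/1.000) = +1.14 dBV.

+1.14 dBV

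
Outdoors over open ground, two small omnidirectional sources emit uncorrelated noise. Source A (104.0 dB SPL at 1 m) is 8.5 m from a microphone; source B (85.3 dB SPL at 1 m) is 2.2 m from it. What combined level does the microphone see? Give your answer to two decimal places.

At the listener: L_A = 104.0 − 20·log₁₀(8.5) = 85.412 dB; L_B = 85.3 − 20·log₁₀(2.2) = 78.452 dB.
Combined: 10·log₁₀(10^(85.412/10)+10^(78.452/10)) = 86.21 dB SPL.

86.21 dB SPL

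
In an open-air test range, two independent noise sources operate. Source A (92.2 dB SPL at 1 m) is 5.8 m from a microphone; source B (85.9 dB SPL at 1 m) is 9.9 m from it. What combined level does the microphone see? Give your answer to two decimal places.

77.27 dB SPL

At the listener: L_A = 92.2 − 20·log₁₀(5.8) = 76.931 dB; L_B = 85.9 − 20·log₁₀(9.9) = 65.987 dB.
Combined: 10·log₁₀(10^(76.931/10)+10^(65.987/10)) = 77.27 dB SPL.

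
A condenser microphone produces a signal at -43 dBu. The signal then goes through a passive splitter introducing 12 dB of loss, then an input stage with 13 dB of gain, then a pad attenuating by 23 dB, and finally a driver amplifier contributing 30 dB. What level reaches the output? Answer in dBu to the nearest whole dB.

Gain stages sum in dB:
-43 − 12 + 13 − 23 + 30 = -35 dBu.

-35 dBu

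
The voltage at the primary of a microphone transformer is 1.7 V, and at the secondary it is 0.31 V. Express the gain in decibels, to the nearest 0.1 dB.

Voltage ratio → dB uses the 20·log₁₀ form:
20·log₁₀(0.31/1.7) = 20·log₁₀(0.1824) = -14.8 dB.

-14.8 dB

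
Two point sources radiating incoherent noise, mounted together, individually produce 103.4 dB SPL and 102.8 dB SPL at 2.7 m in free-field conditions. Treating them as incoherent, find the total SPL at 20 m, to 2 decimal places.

88.73 dB SPL

Combined at 2.7 m: 10·log₁₀(10^(103.4/10)+10^(102.8/10)) = 106.121 dB SPL.
Then apply −20·log₁₀(20/2.7) = -17.393 dB → 88.73 dB SPL.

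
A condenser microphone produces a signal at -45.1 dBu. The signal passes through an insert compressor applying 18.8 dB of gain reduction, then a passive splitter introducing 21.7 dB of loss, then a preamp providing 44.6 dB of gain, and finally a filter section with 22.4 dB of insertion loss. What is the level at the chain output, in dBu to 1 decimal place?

Cascaded gains and losses add directly in dB.
-45.1 − 18.8 − 21.7 + 44.6 − 22.4 = -63.4 dBu.

-63.4 dBu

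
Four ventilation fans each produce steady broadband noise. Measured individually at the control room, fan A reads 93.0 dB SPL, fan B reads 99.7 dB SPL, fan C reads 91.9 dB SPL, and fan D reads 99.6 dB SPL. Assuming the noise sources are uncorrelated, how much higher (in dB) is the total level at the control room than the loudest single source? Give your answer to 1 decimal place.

Uncorrelated sources add in intensity (power), not in dB.
L_total = 10·log₁₀(10^(93.0/10) + 10^(99.7/10) + 10^(91.9/10) + 10^(99.6/10)) = 103.42 dB SPL.
Excess over the loudest (99.7 dB): 103.42 − 99.7 = 3.7 dB.

3.7 dB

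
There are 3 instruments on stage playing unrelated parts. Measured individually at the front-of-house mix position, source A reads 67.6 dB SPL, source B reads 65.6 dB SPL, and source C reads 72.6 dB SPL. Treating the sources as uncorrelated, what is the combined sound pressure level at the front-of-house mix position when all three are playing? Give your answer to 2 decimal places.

Incoherent sources sum as intensities:
L_total = 10·log₁₀(10^(67.6/10) + 10^(65.6/10) + 10^(72.6/10)) = 10·log₁₀(27580000) = 74.41 dB SPL.

74.41 dB SPL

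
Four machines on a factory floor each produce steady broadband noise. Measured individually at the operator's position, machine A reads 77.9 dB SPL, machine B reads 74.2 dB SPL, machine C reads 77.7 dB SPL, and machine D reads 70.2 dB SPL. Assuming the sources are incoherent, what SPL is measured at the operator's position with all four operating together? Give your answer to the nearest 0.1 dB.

82.0 dB SPL

Uncorrelated sources add in intensity (power), not in dB.
L_total = 10·log₁₀(10^(77.9/10) + 10^(74.2/10) + 10^(77.7/10) + 10^(70.2/10)) = 10·log₁₀(157300000) = 82.0 dB SPL.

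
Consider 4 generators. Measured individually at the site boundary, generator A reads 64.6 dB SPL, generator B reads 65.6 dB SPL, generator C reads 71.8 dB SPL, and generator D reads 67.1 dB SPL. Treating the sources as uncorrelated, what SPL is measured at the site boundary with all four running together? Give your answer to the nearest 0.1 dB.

Incoherent sources sum as intensities:
L_total = 10·log₁₀(10^(64.6/10) + 10^(65.6/10) + 10^(71.8/10) + 10^(67.1/10)) = 10·log₁₀(26780000) = 74.3 dB SPL.

74.3 dB SPL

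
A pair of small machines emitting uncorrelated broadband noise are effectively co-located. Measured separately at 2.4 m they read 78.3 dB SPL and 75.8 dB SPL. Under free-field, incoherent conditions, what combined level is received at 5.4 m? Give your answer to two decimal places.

Combined at 2.4 m: 10·log₁₀(10^(78.3/10)+10^(75.8/10)) = 80.238 dB SPL.
Then apply −20·log₁₀(5.4/2.4) = -7.044 dB → 73.19 dB SPL.

73.19 dB SPL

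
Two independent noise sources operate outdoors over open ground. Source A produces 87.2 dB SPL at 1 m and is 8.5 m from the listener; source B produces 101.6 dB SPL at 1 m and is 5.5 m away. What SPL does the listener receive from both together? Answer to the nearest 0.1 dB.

86.9 dB SPL

At the listener: L_A = 87.2 − 20·log₁₀(8.5) = 68.61 dB; L_B = 101.6 − 20·log₁₀(5.5) = 86.79 dB.
Combined: 10·log₁₀(10^(68.61/10)+10^(86.79/10)) = 86.9 dB SPL.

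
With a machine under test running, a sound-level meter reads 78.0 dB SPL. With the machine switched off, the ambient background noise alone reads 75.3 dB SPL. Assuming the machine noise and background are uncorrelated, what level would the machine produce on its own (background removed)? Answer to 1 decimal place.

Remove the background by subtracting linear intensities:
L_src = 10·log₁₀(10^(78.0/10) − 10^(75.3/10)) = 10·log₁₀(29210000) = 74.7 dB SPL.

74.7 dB SPL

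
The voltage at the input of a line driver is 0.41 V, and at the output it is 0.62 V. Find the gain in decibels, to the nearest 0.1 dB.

3.6 dB

Voltage is an amplitude quantity, so gain = 20·log₁₀(V_out/V_in).
20·log₁₀(0.62/0.41) = 20·log₁₀(1.512) = 3.6 dB.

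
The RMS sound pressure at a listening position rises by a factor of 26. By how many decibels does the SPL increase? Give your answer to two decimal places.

28.30 dB

SPL change from a pressure ratio uses the 20·log₁₀ form:
20·log₁₀(26) = 28.30 dB.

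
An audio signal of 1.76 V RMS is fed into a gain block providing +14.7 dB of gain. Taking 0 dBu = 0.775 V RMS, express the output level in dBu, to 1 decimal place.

+21.8 dBu

Input level: 20·log₁₀(1.76/0.775) = 7.12 dBu.
Output: 7.12 + 14.7 = +21.8 dBu.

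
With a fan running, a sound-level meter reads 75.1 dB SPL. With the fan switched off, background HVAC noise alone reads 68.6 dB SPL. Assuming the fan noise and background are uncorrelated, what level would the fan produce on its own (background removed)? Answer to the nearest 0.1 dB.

Remove the background by subtracting linear intensities:
L_src = 10·log₁₀(10^(75.1/10) − 10^(68.6/10)) = 10·log₁₀(25120000) = 74.0 dB SPL.

74.0 dB SPL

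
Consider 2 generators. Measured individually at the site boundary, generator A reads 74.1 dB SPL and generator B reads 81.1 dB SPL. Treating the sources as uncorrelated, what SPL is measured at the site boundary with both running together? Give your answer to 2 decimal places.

81.89 dB SPL

Incoherent sources sum as intensities:
L_total = 10·log₁₀(10^(74.1/10) + 10^(81.1/10)) = 10·log₁₀(154500000) = 81.89 dB SPL.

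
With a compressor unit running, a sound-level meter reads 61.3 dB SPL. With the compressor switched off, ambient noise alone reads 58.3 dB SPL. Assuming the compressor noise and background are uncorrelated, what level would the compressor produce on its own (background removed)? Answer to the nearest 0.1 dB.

Background correction is a power subtraction:
L_src = 10·log₁₀(10^(61.3/10) − 10^(58.3/10)) = 10·log₁₀(672900) = 58.3 dB SPL.

58.3 dB SPL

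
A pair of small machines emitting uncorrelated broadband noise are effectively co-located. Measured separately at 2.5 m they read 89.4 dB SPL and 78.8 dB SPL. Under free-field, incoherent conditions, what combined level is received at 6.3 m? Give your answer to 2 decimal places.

81.73 dB SPL

Combined at 2.5 m: 10·log₁₀(10^(89.4/10)+10^(78.8/10)) = 89.763 dB SPL.
Then apply −20·log₁₀(6.3/2.5) = -8.028 dB → 81.73 dB SPL.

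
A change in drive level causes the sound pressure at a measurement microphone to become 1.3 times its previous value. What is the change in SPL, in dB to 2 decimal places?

2.28 dB

SPL change from a pressure ratio uses the 20·log₁₀ form:
20·log₁₀(1.3) = 2.28 dB.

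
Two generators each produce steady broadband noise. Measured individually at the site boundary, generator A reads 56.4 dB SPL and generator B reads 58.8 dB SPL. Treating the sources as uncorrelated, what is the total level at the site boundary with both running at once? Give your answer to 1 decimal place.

Add the sources as powers (linear), then convert back to dB:
L_total = 10·log₁₀(10^(56.4/10) + 10^(58.8/10)) = 10·log₁₀(1195000) = 60.8 dB SPL.

60.8 dB SPL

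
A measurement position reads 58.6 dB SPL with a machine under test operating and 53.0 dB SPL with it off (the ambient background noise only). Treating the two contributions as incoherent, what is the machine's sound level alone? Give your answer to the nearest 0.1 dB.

57.2 dB SPL

Background correction is a power subtraction:
L_src = 10·log₁₀(10^(58.6/10) − 10^(53.0/10)) = 10·log₁₀(524900) = 57.2 dB SPL.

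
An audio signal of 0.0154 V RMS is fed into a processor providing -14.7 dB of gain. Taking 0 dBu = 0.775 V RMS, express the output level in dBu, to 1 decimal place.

Input level: 20·log₁₀(0.0154/0.775) = -34.04 dBu.
Output: -34.04 − 14.7 = -48.7 dBu.

-48.7 dBu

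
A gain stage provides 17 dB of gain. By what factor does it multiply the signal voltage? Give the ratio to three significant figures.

7.08

Voltage ratio = 10^(dB/20).
10^(17/20) = 10^(0.8500) = 7.08.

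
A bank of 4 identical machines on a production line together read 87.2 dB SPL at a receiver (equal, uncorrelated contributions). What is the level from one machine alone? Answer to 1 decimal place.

81.2 dB SPL

4 equal incoherent sources add 10·log₁₀(4) = 6.02 dB over one source.
L_one = 87.2 − 6.02 = 81.2 dB SPL.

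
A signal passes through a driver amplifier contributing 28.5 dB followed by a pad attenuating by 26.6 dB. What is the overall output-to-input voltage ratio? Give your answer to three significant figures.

1.24

Net gain = 28.5 + (−26.6) = 1.9 dB.
Voltage ratio = 10^(1.9/20) = 1.24.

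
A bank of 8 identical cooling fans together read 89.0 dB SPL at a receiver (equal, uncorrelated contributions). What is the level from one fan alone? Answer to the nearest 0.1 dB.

8 equal incoherent sources add 10·log₁₀(8) = 9.03 dB over one source.
L_one = 89.0 − 9.03 = 80.0 dB SPL.

80.0 dB SPL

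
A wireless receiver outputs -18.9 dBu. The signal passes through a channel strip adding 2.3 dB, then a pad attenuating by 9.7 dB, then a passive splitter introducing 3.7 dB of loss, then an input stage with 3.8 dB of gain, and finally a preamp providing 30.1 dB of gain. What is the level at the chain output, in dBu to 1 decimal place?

Gain stages sum in dB:
-18.9 + 2.3 − 9.7 − 3.7 + 3.8 + 30.1 = +3.9 dBu.

+3.9 dBu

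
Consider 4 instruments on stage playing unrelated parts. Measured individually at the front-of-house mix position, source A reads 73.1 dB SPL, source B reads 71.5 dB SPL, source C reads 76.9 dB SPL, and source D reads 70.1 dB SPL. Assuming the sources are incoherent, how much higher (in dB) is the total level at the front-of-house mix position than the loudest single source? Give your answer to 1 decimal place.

Add the sources as powers (linear), then convert back to dB:
L_total = 10·log₁₀(10^(73.1/10) + 10^(71.5/10) + 10^(76.9/10) + 10^(70.1/10)) = 79.72 dB SPL.
Excess over the loudest (76.9 dB): 79.72 − 76.9 = 2.8 dB.

2.8 dB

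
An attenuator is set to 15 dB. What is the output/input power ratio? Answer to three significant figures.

Power ratio = 10^(dB/10).
10^(-15/10) = 10^(-1.500) = 0.0316.

0.0316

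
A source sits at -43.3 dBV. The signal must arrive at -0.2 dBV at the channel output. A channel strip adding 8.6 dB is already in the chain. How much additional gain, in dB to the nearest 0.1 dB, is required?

The required make-up gain is the shortfall in the dB sum.
G = -0.2 − (-43.3) − 8.6 = 34.5 dB.

34.5 dB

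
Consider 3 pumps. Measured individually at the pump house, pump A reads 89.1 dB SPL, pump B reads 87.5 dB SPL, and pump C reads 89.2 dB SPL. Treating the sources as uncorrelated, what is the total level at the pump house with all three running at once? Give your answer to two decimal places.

93.44 dB SPL

Add the sources as powers (linear), then convert back to dB:
L_total = 10·log₁₀(10^(89.1/10) + 10^(87.5/10) + 10^(89.2/10)) = 10·log₁₀(2207000000) = 93.44 dB SPL.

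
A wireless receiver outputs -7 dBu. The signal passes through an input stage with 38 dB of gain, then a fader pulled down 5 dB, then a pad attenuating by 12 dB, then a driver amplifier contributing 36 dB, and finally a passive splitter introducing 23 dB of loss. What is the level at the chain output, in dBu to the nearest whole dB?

+27 dBu

Cascaded gains and losses add directly in dB.
-7 + 38 − 5 − 12 + 36 − 23 = +27 dBu.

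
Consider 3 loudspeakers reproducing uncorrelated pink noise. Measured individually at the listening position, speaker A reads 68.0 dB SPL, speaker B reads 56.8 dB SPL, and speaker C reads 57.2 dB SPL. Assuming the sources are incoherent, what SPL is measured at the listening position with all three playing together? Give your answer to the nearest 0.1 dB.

68.6 dB SPL

Add the sources as powers (linear), then convert back to dB:
L_total = 10·log₁₀(10^(68.0/10) + 10^(56.8/10) + 10^(57.2/10)) = 10·log₁₀(7313000) = 68.6 dB SPL.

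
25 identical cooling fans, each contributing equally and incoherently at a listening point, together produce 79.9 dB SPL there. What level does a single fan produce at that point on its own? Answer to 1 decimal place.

25 equal incoherent sources add 10·log₁₀(25) = 13.98 dB over one source.
L_one = 79.9 − 13.98 = 65.9 dB SPL.

65.9 dB SPL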